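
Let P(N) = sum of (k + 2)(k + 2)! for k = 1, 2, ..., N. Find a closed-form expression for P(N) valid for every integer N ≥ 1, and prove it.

We claim P(N) = (N + 3)! - 6 for all N ≥ 1.
Base case (N = 1): P(1) = 18, and the closed form gives 18. They agree.
Inductive step: assume the claim holds for N = k, so P(k) = (k + 3)! - 6.
Then P(k+1) = P(k) + ((k + 3)(k + 3)!) = ((k + 3)! - 6) + ((k + 3)(k + 3)!).
Simplifying, P(k+1) = ((k+1) + 3)! - 6,
which is the closed form with N = k+1.
Hence, by induction on N, the claim holds for every N ≥ 1.

P(N) = (N + 3)! - 6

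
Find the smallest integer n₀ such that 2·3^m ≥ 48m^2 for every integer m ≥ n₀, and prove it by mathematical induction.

n₀ = 7

At m = 6: 1458 < 1728, so the inequality fails and n₀ ≥ 7. We prove 2·3^m ≥ 48m^2 for all m ≥ 7.
For the base case m = 7: 2·3^m = 4374 and 48m^2 = 2352, so 4374 ≥ 2352.
Inductive step: assume the claim holds for m = r, so 2·3^r ≥ 48r^2.
Then 2·3^(r + 1) = 3·(2·3^r) ≥ 3·(48r^2).
Also, for r ≥ 7 we have 3·(48r^2) ≥ 48(r+1)^2, since 3 ≥ (1 + 1/r)^2 for all r ≥ 7.
Combining, 2·3^(r + 1) ≥ 48(r+1)^2.
Hence, by induction on m, the claim holds for every m ≥ 7.
Hence the smallest such n₀ is 7.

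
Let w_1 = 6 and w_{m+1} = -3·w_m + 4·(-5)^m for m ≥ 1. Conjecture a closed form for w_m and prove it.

Computing the first terms: w_1 = 6, w_2 = -38, w_3 = 214. This suggests w_m = -4(-3)^(m - 1) - 2(-5)^m.
Base case (m = 1): the formula gives 6 = 6 = w_1.
For the inductive step, assume it holds for an arbitrary k ≥ 1, so w_k = -4(-3)^(k - 1) - 2(-5)^k.
Then w_{k+1} = -3·w_k + 4·(-5)^k = -3·(-4(-3)^(k - 1) - 2(-5)^k) + 4·(-5)^k = -4(-3)^k - 2(-5)^(k + 1) = -4(-3)^((k+1) - 1) - 2(-5)^(k+1),
which is the claimed formula at m = k+1.
By induction, the statement is established for all m ≥ 1.

w_m = -4(-3)^(m - 1) - 2(-5)^m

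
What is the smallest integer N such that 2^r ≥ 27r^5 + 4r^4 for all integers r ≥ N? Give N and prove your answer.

N = 30

At r = 29: 536870912 < 556630147, so the inequality fails and N ≥ 30. We prove 2^r ≥ 27r^5 + 4r^4 for all r ≥ 30.
Base case (r = 30): 2^r = 1073741824 and 27r^5 + 4r^4 = 659340000, so 1073741824 ≥ 659340000.
For the inductive step, assume it holds for an arbitrary m ≥ 30, so 2^m ≥ 27m^5 + 4m^4.
Then 2^(m + 1) = 2·(2^m) ≥ 2·(27m^5 + 4m^4).
Also, for m ≥ 30 we have 2·(27m^5 + 4m^4) ≥ 27(m+1)^5 + 4(m+1)^4, since 2·(27m^5 + 4m^4) − (27(m+1)^5 + 4(m+1)^4) = 27m^5 - 131m^4 - 286m^3 - 294m^2 - 151m - 31, which is nonnegative for all m ≥ 30.
Combining, 2^(m + 1) ≥ 27(m+1)^5 + 4(m+1)^4.
By the principle of mathematical induction, the result holds for all r ≥ 30.
Hence the smallest such N is 30.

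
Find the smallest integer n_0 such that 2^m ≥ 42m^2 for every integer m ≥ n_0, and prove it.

n_0 = 13

At m = 12: 4096 < 6048, so the inequality fails and n_0 ≥ 13. We prove 2^m ≥ 42m^2 for all m ≥ 13.
Base step (m = 13): 2^m = 8192 and 42m^2 = 7098, so 8192 ≥ 7098.
For the inductive step, assume it holds for an arbitrary j ≥ 13, so 2^j ≥ 42j^2.
Then 2^(j + 1) = 2·(2^j) ≥ 2·(42j^2).
Also, for j ≥ 13 we have 2·(42j^2) ≥ 42(j+1)^2, since 2 ≥ (1 + 1/j)^2 for all j ≥ 13.
Combining, 2^(j + 1) ≥ 42(j+1)^2.
By induction, the statement is established for all m ≥ 13.
Hence the smallest such n_0 is 13.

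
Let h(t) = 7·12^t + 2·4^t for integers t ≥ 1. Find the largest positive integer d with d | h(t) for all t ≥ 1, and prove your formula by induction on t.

d = 4

Computing the first values: h(1) = 92 and h(2) = 1040; gcd(92, 1040) = 4, so d ≤ 4.
We prove 4 | 7·12^t + 2·4^t for all t ≥ 1 by induction on t.
For the base case t = 1: h(1) = 92 = 4·(23), so 4 | h(1).
Inductive step: suppose the statement holds for some i ≥ 1, i.e. 4 | h(i). Then
h(i+1) − 12·h(i) = (7·12^(i+1) + 2·4^(i+1)) − 12·(7·12^i + 2·4^i) = (2)·4^i·(4 − 12) = (-16)·4^i. Since 4 | h(i) by the inductive hypothesis, 4 | 12·h(i); and 4 | -16 since -16 = 4·-4. Therefore 4 | h(i+1).
This completes the induction.
Therefore the largest such d is 4.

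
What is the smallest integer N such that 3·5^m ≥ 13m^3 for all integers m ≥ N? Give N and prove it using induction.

N = 3

At m = 2: 75 < 104, so the inequality fails and N ≥ 3. We prove 3·5^m ≥ 13m^3 for all m ≥ 3.
When m = 3: 3·5^m = 375 and 13m^3 = 351, so 375 ≥ 351.
For the inductive step, assume it holds for an arbitrary j ≥ 3, so 3·5^j ≥ 13j^3.
Then 3·5^(j + 1) = 5·(3·5^j) ≥ 5·(13j^3).
Also, for j ≥ 3 we have 5·(13j^3) ≥ 13(j+1)^3, since 5 ≥ (1 + 1/j)^3 for all j ≥ 3.
Combining, 3·5^(j + 1) ≥ 13(j+1)^3.
This completes the induction.
Hence the smallest such N is 3.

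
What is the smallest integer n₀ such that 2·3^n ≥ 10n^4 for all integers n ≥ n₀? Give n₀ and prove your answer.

n₀ = 10

At n = 9: 39366 < 65610, so the inequality fails and n₀ ≥ 10. We prove 2·3^n ≥ 10n^4 for all n ≥ 10.
When n = 10: 2·3^n = 118098 and 10n^4 = 100000, so 118098 ≥ 100000.
For the inductive step, assume it holds for an arbitrary i ≥ 10, so 2·3^i ≥ 10i^4.
Then 2·3^(i + 1) = 3·(2·3^i) ≥ 3·(10i^4).
Also, for i ≥ 10 we have 3·(10i^4) ≥ 10(i+1)^4, since 3 ≥ (1 + 1/i)^4 for all i ≥ 10.
Combining, 2·3^(i + 1) ≥ 10(i+1)^4.
This completes the induction.
Hence the smallest such n₀ is 10.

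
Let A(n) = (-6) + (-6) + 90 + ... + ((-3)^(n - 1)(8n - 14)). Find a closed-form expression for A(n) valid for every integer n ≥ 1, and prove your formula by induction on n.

A(n) = (-3)^n(-2n + 3) - 3

We claim A(n) = (-3)^n(-2n + 3) - 3 for all n ≥ 1.
When n = 1: A(1) = -6, and the closed form gives -6. They agree.
For the inductive step, assume it holds for an arbitrary r ≥ 1, so A(r) = (-3)^r(-2r + 3) - 3.
Then A(r+1) = A(r) + ((-3)^r(8r - 6)) = ((-3)^r(-2r + 3) - 3) + ((-3)^r(8r - 6)).
Simplifying, A(r+1) = 6(-3)^r·r - 3(-3)^r - 3 = (-3)^(r+1)(-2(r+1) + 3) - 3,
which is the closed form with n = r+1.
This completes the induction.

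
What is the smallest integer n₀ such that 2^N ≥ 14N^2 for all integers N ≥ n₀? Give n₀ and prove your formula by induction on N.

n₀ = 11

At N = 10: 1024 < 1400, so the inequality fails and n₀ ≥ 11. We prove 2^N ≥ 14N^2 for all N ≥ 11.
When N = 11: 2^N = 2048 and 14N^2 = 1694, so 2048 ≥ 1694.
Suppose the result is true for N = i, so 2^i ≥ 14i^2.
Then 2^(i + 1) = 2·(2^i) ≥ 2·(14i^2).
Also, for i ≥ 11 we have 2·(14i^2) ≥ 14(i+1)^2, since 2 ≥ (1 + 1/i)^2 for all i ≥ 11.
Combining, 2^(i + 1) ≥ 14(i+1)^2.
By induction, the statement is established for all N ≥ 11.
Hence the smallest such n₀ is 11.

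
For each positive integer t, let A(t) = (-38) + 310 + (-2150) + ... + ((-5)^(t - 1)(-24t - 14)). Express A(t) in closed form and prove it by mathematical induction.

A(t) = (-5)^t(4t + 3) - 3

We claim A(t) = (-5)^t(4t + 3) - 3 for all t ≥ 1.
Base case (t = 1): A(1) = -38, and the closed form gives -38. They agree.
For the inductive step, assume it holds for an arbitrary r ≥ 1, so A(r) = (-5)^r(4r + 3) - 3.
Then A(r+1) = A(r) + ((-5)^r(-24r - 38)) = ((-5)^r(4r + 3) - 3) + ((-5)^r(-24r - 38)).
Simplifying, A(r+1) = -20(-5)^r·r - 35(-5)^r - 3 = (-5)^(r+1)(4(r+1) + 3) - 3,
which is the closed form with t = r+1.
Hence, by induction on t, the claim holds for every t ≥ 1.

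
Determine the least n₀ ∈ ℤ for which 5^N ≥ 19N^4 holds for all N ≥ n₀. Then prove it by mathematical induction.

n₀ = 7

At N = 6: 15625 < 24624, so the inequality fails and n₀ ≥ 7. We prove 5^N ≥ 19N^4 for all N ≥ 7.
Base case (N = 7): 5^N = 78125 and 19N^4 = 45619, so 78125 ≥ 45619.
Inductive step: suppose the statement holds for some r ≥ 7, so 5^r ≥ 19r^4.
Then 5^(r + 1) = 5·(5^r) ≥ 5·(19r^4).
Also, for r ≥ 7 we have 5·(19r^4) ≥ 19(r+1)^4, since 5 ≥ (1 + 1/r)^4 for all r ≥ 7.
Combining, 5^(r + 1) ≥ 19(r+1)^4.
By the principle of mathematical induction, the result holds for all N ≥ 7.
Hence the smallest such n₀ is 7.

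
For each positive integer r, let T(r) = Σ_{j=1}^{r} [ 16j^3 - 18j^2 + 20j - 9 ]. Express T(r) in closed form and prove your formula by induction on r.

We claim T(r) = r(4r^3 + 2r^2 + 5r - 2) for all r ≥ 1.
Base step (r = 1): T(1) = 9, and the closed form gives 9. They agree.
For the inductive step, assume it holds for an arbitrary j ≥ 1, so T(j) = j(4j^3 + 2j^2 + 5j - 2).
Then T(j+1) = T(j) + (16j^3 + 30j^2 + 32j + 9) = (j(4j^3 + 2j^2 + 5j - 2)) + (16j^3 + 30j^2 + 32j + 9).
Simplifying, T(j+1) = (j + 1)(4j^3 + 14j^2 + 21j + 9) = (j+1)(4(j+1)^3 + 2(j+1)^2 + 5(j+1) - 2),
which is the closed form with r = j+1.
Hence, by induction on r, the claim holds for every r ≥ 1.

T(r) = r(4r^3 + 2r^2 + 5r - 2)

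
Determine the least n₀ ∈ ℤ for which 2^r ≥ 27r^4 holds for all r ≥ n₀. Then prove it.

n₀ = 23

At r = 22: 4194304 < 6324912, so the inequality fails and n₀ ≥ 23. We prove 2^r ≥ 27r^4 for all r ≥ 23.
Base case (r = 23): 2^r = 8388608 and 27r^4 = 7555707, so 8388608 ≥ 7555707.
Suppose the result is true for r = m, so 2^m ≥ 27m^4.
Then 2^(m + 1) = 2·(2^m) ≥ 2·(27m^4).
Also, for m ≥ 23 we have 2·(27m^4) ≥ 27(m+1)^4, since 2 ≥ (1 + 1/m)^4 for all m ≥ 23.
Combining, 2^(m + 1) ≥ 27(m+1)^4.
This completes the induction.
Hence the smallest such n₀ is 23.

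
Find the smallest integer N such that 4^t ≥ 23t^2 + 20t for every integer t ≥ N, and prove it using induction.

At t = 4: 256 < 448, so the inequality fails and N ≥ 5. We prove 4^t ≥ 23t^2 + 20t for all t ≥ 5.
When t = 5: 4^t = 1024 and 23t^2 + 20t = 675, so 1024 ≥ 675.
Inductive step: suppose the statement holds for some i ≥ 5, so 4^i ≥ 23i^2 + 20i.
Then 4^(i + 1) = 4·(4^i) ≥ 4·(23i^2 + 20i).
Also, for i ≥ 5 we have 4·(23i^2 + 20i) ≥ 23(i+1)^2 + 20(i+1), since 4·(23i^2 + 20i) − (23(i+1)^2 + 20(i+1)) = 69i^2 + 14i - 43, which is nonnegative for all i ≥ 5.
Combining, 4^(i + 1) ≥ 23(i+1)^2 + 20(i+1).
Hence, by induction on t, the claim holds for every t ≥ 5.
Hence the smallest such N is 5.

N = 5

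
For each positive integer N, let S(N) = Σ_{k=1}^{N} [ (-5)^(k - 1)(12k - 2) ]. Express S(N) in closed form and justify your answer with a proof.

We claim S(N) = -2(-5)^N·N for all N ≥ 1.
For the base case N = 1: S(1) = 10, and the closed form gives 10. They agree.
For the inductive step, assume it holds for an arbitrary k ≥ 1, so S(k) = -2(-5)^k·k.
Then S(k+1) = S(k) + ((-5)^k(12k + 10)) = (-2(-5)^k·k) + ((-5)^k(12k + 10)).
Simplifying, S(k+1) = 10(-5)^k(k + 1) = -2(-5)^(k+1)·(k+1),
which is the closed form with N = k+1.
This completes the induction.

S(N) = -2(-5)^N·N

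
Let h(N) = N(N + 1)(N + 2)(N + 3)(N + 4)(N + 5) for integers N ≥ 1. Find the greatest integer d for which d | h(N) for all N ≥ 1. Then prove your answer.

Computing the first values: h(1) = 720 and h(2) = 5040; gcd(720, 5040) = 720, so d ≤ 720.
We prove 720 | N(N + 1)(N + 2)(N + 3)(N + 4)(N + 5) for all N ≥ 1 by induction on N.
Base step (N = 1): h(1) = 720 = 720·(1), so 720 | h(1).
For the inductive step, assume it holds for an arbitrary r ≥ 1, i.e. 720 | h(r). Then
h(r+1) − h(r) = (r+1)·(r+2)·(r+3)·(r+4)·(r+5)·(r+6) − r·(r+1)·(r+2)·(r+3)·(r+4)·(r+5) = (r+1)·(r+2)·(r+3)·(r+4)·(r+5)·[(r+6) − r] = 6·(r+1)·(r+2)·(r+3)·(r+4)·(r+5). The product of 5 consecutive integers is divisible by (5)! = 120, so h(r+1) − h(r) is divisible by 6·120 = 720. By the inductive hypothesis 720 | h(r), hence 720 | h(r+1).
Hence, by induction on N, the claim holds for every N ≥ 1.
Therefore the largest such d is 720.

d = 720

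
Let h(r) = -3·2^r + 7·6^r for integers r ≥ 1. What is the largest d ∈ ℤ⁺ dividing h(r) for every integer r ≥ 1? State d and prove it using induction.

Computing the first values: h(1) = 36 and h(2) = 240; gcd(36, 240) = 12, so d ≤ 12.
We prove 12 | -3·2^r + 7·6^r for all r ≥ 1 by induction on r.
For the base case r = 1: h(1) = 36 = 12·(3), so 12 | h(1).
Inductive step: assume the claim holds for r = j, i.e. 12 | h(j). Then
h(j+1) − 6·h(j) = (-3·2^(j+1) + 7·6^(j+1)) − 6·(-3·2^j + 7·6^j) = (-3)·2^j·(2 − 6) = (12)·2^j. Since 12 | h(j) by the inductive hypothesis, 12 | 6·h(j); and 12 | 12 since 12 = 12·1. Therefore 12 | h(j+1).
By the principle of mathematical induction, the result holds for all r ≥ 1.
Therefore the largest such d is 12.

d = 12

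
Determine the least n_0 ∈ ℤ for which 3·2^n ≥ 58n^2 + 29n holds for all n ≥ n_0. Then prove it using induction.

n_0 = 12

At n = 11: 6144 < 7337, so the inequality fails and n_0 ≥ 12. We prove 3·2^n ≥ 58n^2 + 29n for all n ≥ 12.
Base case (n = 12): 3·2^n = 12288 and 58n^2 + 29n = 8700, so 12288 ≥ 8700.
For the inductive step, assume it holds for an arbitrary p ≥ 12, so 3·2^p ≥ 58p^2 + 29p.
Then 3·2^(p + 1) = 2·(3·2^p) ≥ 2·(58p^2 + 29p).
Also, for p ≥ 12 we have 2·(58p^2 + 29p) ≥ 58(p+1)^2 + 29(p+1), since 2·(58p^2 + 29p) − (58(p+1)^2 + 29(p+1)) = 58p^2 - 87p - 87, which is nonnegative for all p ≥ 12.
Combining, 3·2^(p + 1) ≥ 58(p+1)^2 + 29(p+1).
This completes the induction.
Hence the smallest such n_0 is 12.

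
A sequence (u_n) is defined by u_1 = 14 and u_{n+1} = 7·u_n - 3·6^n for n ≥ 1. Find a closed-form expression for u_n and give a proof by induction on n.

u_n = 3·6^n - 4·7^(n - 1)

Computing the first terms: u_1 = 14, u_2 = 80, u_3 = 452. This suggests u_n = 3·6^n - 4·7^(n - 1).
When n = 1: the formula gives 14 = 14 = u_1.
For the inductive step, assume it holds for an arbitrary m ≥ 1, so u_m = 3·6^m - 4·7^(m - 1).
Then u_{m+1} = 7·u_m - 3·6^m = 7·(3·6^m - 4·7^(m - 1)) - 3·6^m = 3·6^(m + 1) - 4·7^m = 3·6^(m+1) - 4·7^((m+1) - 1),
which is the claimed formula at n = m+1.
This completes the induction.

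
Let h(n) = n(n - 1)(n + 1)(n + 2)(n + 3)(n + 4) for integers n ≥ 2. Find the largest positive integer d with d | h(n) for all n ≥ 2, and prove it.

Computing the first values: h(2) = 720 and h(3) = 5040; gcd(720, 5040) = 720, so d ≤ 720.
We prove 720 | n(n - 1)(n + 1)(n + 2)(n + 3)(n + 4) for all n ≥ 2 by induction on n.
When n = 2: h(2) = 720 = 720·(1), so 720 | h(2).
Suppose the result is true for n = m, i.e. 720 | h(m). Then
h(m+1) − h(m) = m·(m+1)·(m+2)·(m+3)·(m+4)·(m+5) − (m-1)·m·(m+1)·(m+2)·(m+3)·(m+4) = m·(m+1)·(m+2)·(m+3)·(m+4)·[(m+5) − (m-1)] = 6·m·(m+1)·(m+2)·(m+3)·(m+4). The product of 5 consecutive integers is divisible by (5)! = 120, so h(m+1) − h(m) is divisible by 6·120 = 720. By the inductive hypothesis 720 | h(m), hence 720 | h(m+1).
By the principle of mathematical induction, the result holds for all n ≥ 2.
Therefore the largest such d is 720.

d = 720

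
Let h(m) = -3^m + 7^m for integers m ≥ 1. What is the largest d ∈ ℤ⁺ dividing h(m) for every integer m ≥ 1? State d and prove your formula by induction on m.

Computing the first values: h(1) = 4 and h(2) = 40; gcd(4, 40) = 4, so d ≤ 4.
We prove 4 | -3^m + 7^m for all m ≥ 1 by induction on m.
Base case (m = 1): h(1) = 4 = 4·(1), so 4 | h(1).
Inductive step: assume the claim holds for m = j, i.e. 4 | h(j). Then
7^{j+1} − 3^{j+1} = 7·7^j − 3·3^j = 7·(7^j − 3^j) + (4)·3^j. The first term is divisible by 4 by the inductive hypothesis, and the second term (4)·3^j is divisible by 4 since 4 | 4. Hence 4 | h(j+1).
By induction, the statement is established for all m ≥ 1.
Therefore the largest such d is 4.

d = 4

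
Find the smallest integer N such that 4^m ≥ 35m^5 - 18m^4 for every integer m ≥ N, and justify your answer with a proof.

At m = 11: 4194304 < 5373247, so the inequality fails and N ≥ 12. We prove 4^m ≥ 35m^5 - 18m^4 for all m ≥ 12.
Base case (m = 12): 4^m = 16777216 and 35m^5 - 18m^4 = 8335872, so 16777216 ≥ 8335872.
Suppose the result is true for m = j, so 4^j ≥ 35j^5 - 18j^4.
Then 4^(j + 1) = 4·(4^j) ≥ 4·(35j^5 - 18j^4).
Also, for j ≥ 12 we have 4·(35j^5 - 18j^4) ≥ 35(j+1)^5 - 18(j+1)^4, since 4·(35j^5 - 18j^4) − (35(j+1)^5 - 18(j+1)^4) = 105j^5 - 229j^4 - 278j^3 - 242j^2 - 103j - 17, which is nonnegative for all j ≥ 12.
Combining, 4^(j + 1) ≥ 35(j+1)^5 - 18(j+1)^4.
By the principle of mathematical induction, the result holds for all m ≥ 12.
Hence the smallest such N is 12.

N = 12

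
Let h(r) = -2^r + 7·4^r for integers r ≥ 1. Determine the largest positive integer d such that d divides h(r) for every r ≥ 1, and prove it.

d = 2

Computing the first values: h(1) = 26 and h(2) = 108; gcd(26, 108) = 2, so d ≤ 2.
We prove 2 | -2^r + 7·4^r for all r ≥ 1 by induction on r.
Base case (r = 1): h(1) = 26 = 2·(13), so 2 | h(1).
Suppose the result is true for r = m, i.e. 2 | h(m). Then
h(m+1) − 4·h(m) = (-2^(m+1) + 7·4^(m+1)) − 4·(-2^m + 7·4^m) = (-1)·2^m·(2 − 4) = (2)·2^m. Since 2 | h(m) by the inductive hypothesis, 2 | 4·h(m); and 2 | 2 since 2 = 2·1. Therefore 2 | h(m+1).
By the principle of mathematical induction, the result holds for all r ≥ 1.
Therefore the largest such d is 2.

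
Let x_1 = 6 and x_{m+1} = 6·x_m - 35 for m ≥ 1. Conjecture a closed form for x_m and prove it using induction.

Computing the first terms: x_1 = 6, x_2 = 1, x_3 = -29. This suggests x_m = -6^(m - 1) + 7.
Base step (m = 1): the formula gives 6 = 6 = x_1.
Suppose the result is true for m = j, so x_j = -6^(j - 1) + 7.
Then x_{j+1} = 6·x_j - 35 = 6·(-6^(j - 1) + 7) - 35 = -6^j + 7 = -6^((j+1) - 1) + 7,
which is the claimed formula at m = j+1.
By induction, the statement is established for all m ≥ 1.

x_m = -6^(m - 1) + 7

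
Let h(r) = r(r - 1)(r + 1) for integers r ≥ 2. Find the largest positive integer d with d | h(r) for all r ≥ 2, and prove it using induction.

d = 6

Computing the first values: h(2) = 6 and h(3) = 24; gcd(6, 24) = 6, so d ≤ 6.
We prove 6 | r(r - 1)(r + 1) for all r ≥ 2 by induction on r.
For the base case r = 2: h(2) = 6 = 6·(1), so 6 | h(2).
Suppose the result is true for r = i, i.e. 6 | h(i). Then
h(i+1) − h(i) = i·(i+1)·(i+2) − (i-1)·i·(i+1) = i·(i+1)·[(i+2) − (i-1)] = 3·i·(i+1). The product of 2 consecutive integers is divisible by (2)! = 2, so h(i+1) − h(i) is divisible by 3·2 = 6. By the inductive hypothesis 6 | h(i), hence 6 | h(i+1).
By the principle of mathematical induction, the result holds for all r ≥ 2.
Therefore the largest such d is 6.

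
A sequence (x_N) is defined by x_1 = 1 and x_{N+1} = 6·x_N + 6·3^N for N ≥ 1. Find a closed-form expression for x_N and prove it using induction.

x_N = -2·3^N + 7·6^(N - 1)

Computing the first terms: x_1 = 1, x_2 = 24, x_3 = 198. This suggests x_N = -2·3^N + 7·6^(N - 1).
Base step (N = 1): the formula gives 1 = 1 = x_1.
For the inductive step, assume it holds for an arbitrary p ≥ 1, so x_p = -2·3^p + 7·6^(p - 1).
Then x_{p+1} = 6·x_p + 6·3^p = 6·(-2·3^p + 7·6^(p - 1)) + 6·3^p = -2·3^(p + 1) + 7·6^p = -2·3^(p+1) + 7·6^((p+1) - 1),
which is the claimed formula at N = p+1.
Hence, by induction on N, the claim holds for every N ≥ 1.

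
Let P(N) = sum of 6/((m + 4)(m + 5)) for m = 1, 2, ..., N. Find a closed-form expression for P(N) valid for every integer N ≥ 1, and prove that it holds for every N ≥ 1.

We claim P(N) = 6N/(5(N + 5)) for all N ≥ 1.
Base step (N = 1): P(1) = 1/5, and the closed form gives 1/5. They agree.
Inductive step: assume the claim holds for N = m, so P(m) = 6m/(5(m + 5)).
Then P(m+1) = P(m) + (6/((m + 5)(m + 6))) = (6m/(5(m + 5))) + (6/((m + 5)(m + 6))).
Simplifying, P(m+1) = 6(m + 1)/(5(m + 6)) = 6(m+1)/(5((m+1) + 5)),
which is the closed form with N = m+1.
This completes the induction.

P(N) = 6N/(5(N + 5))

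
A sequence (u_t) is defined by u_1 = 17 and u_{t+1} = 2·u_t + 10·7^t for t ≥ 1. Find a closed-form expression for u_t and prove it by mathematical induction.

Computing the first terms: u_1 = 17, u_2 = 104, u_3 = 698. This suggests u_t = 3·2^(t - 1) + 2·7^t.
For the base case t = 1: the formula gives 17 = 17 = u_1.
Suppose the result is true for t = p, so u_p = 3·2^(p - 1) + 2·7^p.
Then u_{p+1} = 2·u_p + 10·7^p = 2·(3·2^(p - 1) + 2·7^p) + 10·7^p = 3·2^p + 2·7^(p + 1) = 3·2^((p+1) - 1) + 2·7^(p+1),
which is the claimed formula at t = p+1.
By the principle of mathematical induction, the result holds for all t ≥ 1.

u_t = 3·2^(t - 1) + 2·7^t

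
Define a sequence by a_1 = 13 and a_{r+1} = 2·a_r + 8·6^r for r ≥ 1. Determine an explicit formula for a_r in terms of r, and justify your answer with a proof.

Computing the first terms: a_1 = 13, a_2 = 74, a_3 = 436. This suggests a_r = 2^(r - 1) + 2·6^r.
Base case (r = 1): the formula gives 13 = 13 = a_1.
Suppose the result is true for r = p, so a_p = 2^(p - 1) + 2·6^p.
Then a_{p+1} = 2·a_p + 8·6^p = 2·(2^(p - 1) + 2·6^p) + 8·6^p = 2^p + 2·6^(p + 1) = 2^((p+1) - 1) + 2·6^(p+1),
which is the claimed formula at r = p+1.
By the principle of mathematical induction, the result holds for all r ≥ 1.

a_r = 2^(r - 1) + 2·6^r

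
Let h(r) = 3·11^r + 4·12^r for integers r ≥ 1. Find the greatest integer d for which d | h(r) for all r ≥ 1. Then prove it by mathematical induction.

Computing the first values: h(1) = 81 and h(2) = 939; gcd(81, 939) = 3, so d ≤ 3.
We prove 3 | 3·11^r + 4·12^r for all r ≥ 1 by induction on r.
Base case (r = 1): h(1) = 81 = 3·(27), so 3 | h(1).
Suppose the result is true for r = m, i.e. 3 | h(m). Then
h(m+1) − 12·h(m) = (3·11^(m+1) + 4·12^(m+1)) − 12·(3·11^m + 4·12^m) = (3)·11^m·(11 − 12) = (-3)·11^m. Since 3 | h(m) by the inductive hypothesis, 3 | 12·h(m); and 3 | -3 since -3 = 3·-1. Therefore 3 | h(m+1).
Hence, by induction on r, the claim holds for every r ≥ 1.
Therefore the largest such d is 3.

d = 3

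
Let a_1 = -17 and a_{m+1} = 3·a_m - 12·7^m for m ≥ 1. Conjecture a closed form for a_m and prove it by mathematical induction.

Computing the first terms: a_1 = -17, a_2 = -135, a_3 = -993. This suggests a_m = 4·3^(m - 1) - 3·7^m.
Base case (m = 1): the formula gives -17 = -17 = a_1.
For the inductive step, assume it holds for an arbitrary k ≥ 1, so a_k = 4·3^(k - 1) - 3·7^k.
Then a_{k+1} = 3·a_k - 12·7^k = 3·(4·3^(k - 1) - 3·7^k) - 12·7^k = 4·3^k - 3·7^(k + 1) = 4·3^((k+1) - 1) - 3·7^(k+1),
which is the claimed formula at m = k+1.
By the principle of mathematical induction, the result holds for all m ≥ 1.

a_m = 4·3^(m - 1) - 3·7^m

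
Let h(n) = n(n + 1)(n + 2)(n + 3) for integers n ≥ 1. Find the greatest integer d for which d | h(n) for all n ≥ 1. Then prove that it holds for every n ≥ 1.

Computing the first values: h(1) = 24 and h(2) = 120; gcd(24, 120) = 24, so d ≤ 24.
We prove 24 | n(n + 1)(n + 2)(n + 3) for all n ≥ 1 by induction on n.
Base step (n = 1): h(1) = 24 = 24·(1), so 24 | h(1).
Inductive step: suppose the statement holds for some j ≥ 1, i.e. 24 | h(j). Then
h(j+1) − h(j) = (j+1)·(j+2)·(j+3)·(j+4) − j·(j+1)·(j+2)·(j+3) = (j+1)·(j+2)·(j+3)·[(j+4) − j] = 4·(j+1)·(j+2)·(j+3). The product of 3 consecutive integers is divisible by (3)! = 6, so h(j+1) − h(j) is divisible by 4·6 = 24. By the inductive hypothesis 24 | h(j), hence 24 | h(j+1).
This completes the induction.
Therefore the largest such d is 24.

d = 24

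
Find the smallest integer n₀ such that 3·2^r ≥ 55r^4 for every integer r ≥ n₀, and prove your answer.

At r = 22: 12582912 < 12884080, so the inequality fails and n₀ ≥ 23. We prove 3·2^r ≥ 55r^4 for all r ≥ 23.
When r = 23: 3·2^r = 25165824 and 55r^4 = 15391255, so 25165824 ≥ 15391255.
Suppose the result is true for r = k, so 3·2^k ≥ 55k^4.
Then 3·2^(k + 1) = 2·(3·2^k) ≥ 2·(55k^4).
Also, for k ≥ 23 we have 2·(55k^4) ≥ 55(k+1)^4, since 2 ≥ (1 + 1/k)^4 for all k ≥ 23.
Combining, 3·2^(k + 1) ≥ 55(k+1)^4.
Hence, by induction on r, the claim holds for every r ≥ 23.
Hence the smallest such n₀ is 23.

n₀ = 23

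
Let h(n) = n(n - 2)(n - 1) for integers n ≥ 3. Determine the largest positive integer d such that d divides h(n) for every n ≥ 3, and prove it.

d = 6

Computing the first values: h(3) = 6 and h(4) = 24; gcd(6, 24) = 6, so d ≤ 6.
We prove 6 | n(n - 2)(n - 1) for all n ≥ 3 by induction on n.
Base step (n = 3): h(3) = 6 = 6·(1), so 6 | h(3).
For the inductive step, assume it holds for an arbitrary k ≥ 3, i.e. 6 | h(k). Then
h(k+1) − h(k) = (k-1)·k·(k+1) − (k-2)·(k-1)·k = (k-1)·k·[(k+1) − (k-2)] = 3·(k-1)·k. The product of 2 consecutive integers is divisible by (2)! = 2, so h(k+1) − h(k) is divisible by 3·2 = 6. By the inductive hypothesis 6 | h(k), hence 6 | h(k+1).
Hence, by induction on n, the claim holds for every n ≥ 3.
Therefore the largest such d is 6.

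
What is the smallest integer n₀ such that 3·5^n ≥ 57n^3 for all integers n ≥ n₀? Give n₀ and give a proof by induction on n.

n₀ = 5

At n = 4: 1875 < 3648, so the inequality fails and n₀ ≥ 5. We prove 3·5^n ≥ 57n^3 for all n ≥ 5.
Base case (n = 5): 3·5^n = 9375 and 57n^3 = 7125, so 9375 ≥ 7125.
Inductive step: suppose the statement holds for some p ≥ 5, so 3·5^p ≥ 57p^3.
Then 3·5^(p + 1) = 5·(3·5^p) ≥ 5·(57p^3).
Also, for p ≥ 5 we have 5·(57p^3) ≥ 57(p+1)^3, since 5 ≥ (1 + 1/p)^3 for all p ≥ 5.
Combining, 3·5^(p + 1) ≥ 57(p+1)^3.
This completes the induction.
Hence the smallest such n₀ is 5.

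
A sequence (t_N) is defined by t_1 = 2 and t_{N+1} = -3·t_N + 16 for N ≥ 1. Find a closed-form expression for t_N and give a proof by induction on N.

Computing the first terms: t_1 = 2, t_2 = 10, t_3 = -14. This suggests t_N = -2(-3)^(N - 1) + 4.
Base case (N = 1): the formula gives 2 = 2 = t_1.
Inductive step: suppose the statement holds for some j ≥ 1, so t_j = -2(-3)^(j - 1) + 4.
Then t_{j+1} = -3·t_j + 16 = -3·(-2(-3)^(j - 1) + 4) + 16 = -2(-3)^j + 4 = -2(-3)^((j+1) - 1) + 4,
which is the claimed formula at N = j+1.
Hence, by induction on N, the claim holds for every N ≥ 1.

t_N = -2(-3)^(N - 1) + 4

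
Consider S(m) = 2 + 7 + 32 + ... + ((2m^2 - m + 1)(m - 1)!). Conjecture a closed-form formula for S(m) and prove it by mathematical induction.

We claim S(m) = (2m + 1)m! - 1 for all m ≥ 1.
Base step (m = 1): S(1) = 2, and the closed form gives 2. They agree.
Inductive step: suppose the statement holds for some r ≥ 1, so S(r) = (2r + 1)r! - 1.
Then S(r+1) = S(r) + ((2r^2 + 3r + 2)r!) = ((2r + 1)r! - 1) + ((2r^2 + 3r + 2)r!).
Simplifying, S(r+1) = (2(r+1) + 1)(r+1)! - 1,
which is the closed form with m = r+1.
Hence, by induction on m, the claim holds for every m ≥ 1.

S(m) = (2m + 1)m! - 1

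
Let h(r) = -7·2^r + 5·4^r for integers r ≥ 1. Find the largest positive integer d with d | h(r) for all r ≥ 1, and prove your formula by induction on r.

d = 2

Computing the first values: h(1) = 6 and h(2) = 52; gcd(6, 52) = 2, so d ≤ 2.
We prove 2 | -7·2^r + 5·4^r for all r ≥ 1 by induction on r.
When r = 1: h(1) = 6 = 2·(3), so 2 | h(1).
Inductive step: suppose the statement holds for some i ≥ 1, i.e. 2 | h(i). Then
h(i+1) − 4·h(i) = (-7·2^(i+1) + 5·4^(i+1)) − 4·(-7·2^i + 5·4^i) = (-7)·2^i·(2 − 4) = (14)·2^i. Since 2 | h(i) by the inductive hypothesis, 2 | 4·h(i); and 2 | 14 since 14 = 2·7. Therefore 2 | h(i+1).
By the principle of mathematical induction, the result holds for all r ≥ 1.
Therefore the largest such d is 2.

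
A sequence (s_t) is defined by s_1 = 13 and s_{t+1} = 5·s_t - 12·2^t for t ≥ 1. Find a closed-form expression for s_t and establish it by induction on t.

Computing the first terms: s_1 = 13, s_2 = 41, s_3 = 157. This suggests s_t = 2^(t + 2) + 5^t.
For the base case t = 1: the formula gives 13 = 13 = s_1.
Inductive step: assume the claim holds for t = r, so s_r = 2^(r + 2) + 5^r.
Then s_{r+1} = 5·s_r - 12·2^r = 5·(2^(r + 2) + 5^r) - 12·2^r = 2^(r + 3) + 5^(r + 1) = 2^((r+1) + 2) + 5^(r+1),
which is the claimed formula at t = r+1.
Hence, by induction on t, the claim holds for every t ≥ 1.

s_t = 2^(t + 2) + 5^t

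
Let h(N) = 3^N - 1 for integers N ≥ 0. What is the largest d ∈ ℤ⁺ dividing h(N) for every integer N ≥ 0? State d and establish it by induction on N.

d = 2

Computing the first values: h(0) = 0 and h(1) = 2; gcd(0, 2) = 2, so d ≤ 2.
We prove 2 | 3^N - 1 for all N ≥ 0 by induction on N.
Base case (N = 0): h(0) = 0 = 2·(0), so 2 | h(0).
For the inductive step, assume it holds for an arbitrary r ≥ 0, i.e. 2 | h(r). Then
h(r+1) = 3^(r+1) - 1 = 3·(3^r - 1) + 2 = 3·h(r) + 2. The first term is divisible by 2 by the inductive hypothesis, and 2 is divisible by 2. Hence 2 | h(r+1).
By induction, the statement is established for all N ≥ 0.
Therefore the largest such d is 2.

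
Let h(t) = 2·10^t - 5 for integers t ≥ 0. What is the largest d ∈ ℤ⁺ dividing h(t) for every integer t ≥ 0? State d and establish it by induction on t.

d = 3

Computing the first values: h(0) = -3 and h(1) = 15; gcd(-3, 15) = 3, so d ≤ 3.
We prove 3 | 2·10^t - 5 for all t ≥ 0 by induction on t.
Base case (t = 0): h(0) = -3 = 3·(-1), so 3 | h(0).
For the inductive step, assume it holds for an arbitrary p ≥ 0, i.e. 3 | h(p). Then
h(p+1) = 2·10^(p+1) - 5 = 10·(2·10^p - 5) + 45 = 10·h(p) + 45. The first term is divisible by 3 by the inductive hypothesis, and 45 is divisible by 3. Hence 3 | h(p+1).
Hence, by induction on t, the claim holds for every t ≥ 0.
Therefore the largest such d is 3.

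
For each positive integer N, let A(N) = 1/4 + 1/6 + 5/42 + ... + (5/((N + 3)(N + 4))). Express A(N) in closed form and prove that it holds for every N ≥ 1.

A(N) = 5N/(4(N + 4))

We claim A(N) = 5N/(4(N + 4)) for all N ≥ 1.
When N = 1: A(1) = 1/4, and the closed form gives 1/4. They agree.
Suppose the result is true for N = m, so A(m) = 5m/(4(m + 4)).
Then A(m+1) = A(m) + (5/((m + 4)(m + 5))) = (5m/(4(m + 4))) + (5/((m + 4)(m + 5))).
Simplifying, A(m+1) = 5(m + 1)/(4(m + 5)) = 5(m+1)/(4((m+1) + 4)),
which is the closed form with N = m+1.
By induction, the statement is established for all N ≥ 1.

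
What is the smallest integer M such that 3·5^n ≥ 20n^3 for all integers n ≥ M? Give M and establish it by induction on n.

M = 4

At n = 3: 375 < 540, so the inequality fails and M ≥ 4. We prove 3·5^n ≥ 20n^3 for all n ≥ 4.
Base case (n = 4): 3·5^n = 1875 and 20n^3 = 1280, so 1875 ≥ 1280.
Inductive step: suppose the statement holds for some m ≥ 4, so 3·5^m ≥ 20m^3.
Then 3·5^(m + 1) = 5·(3·5^m) ≥ 5·(20m^3).
Also, for m ≥ 4 we have 5·(20m^3) ≥ 20(m+1)^3, since 5 ≥ (1 + 1/m)^3 for all m ≥ 4.
Combining, 3·5^(m + 1) ≥ 20(m+1)^3.
By induction, the statement is established for all n ≥ 4.
Hence the smallest such M is 4.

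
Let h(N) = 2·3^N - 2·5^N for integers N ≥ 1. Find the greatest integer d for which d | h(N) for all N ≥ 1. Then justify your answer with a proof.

Computing the first values: h(1) = -4 and h(2) = -32; gcd(-4, -32) = 4, so d ≤ 4.
We prove 4 | 2·3^N - 2·5^N for all N ≥ 1 by induction on N.
For the base case N = 1: h(1) = -4 = 4·(-1), so 4 | h(1).
For the inductive step, assume it holds for an arbitrary k ≥ 1, i.e. 4 | h(k). Then
h(k+1) − 5·h(k) = (2·3^(k+1) - 2·5^(k+1)) − 5·(2·3^k - 2·5^k) = (2)·3^k·(3 − 5) = (-4)·3^k. Since 4 | h(k) by the inductive hypothesis, 4 | 5·h(k); and 4 | -4 since -4 = 4·-1. Therefore 4 | h(k+1).
By induction, the statement is established for all N ≥ 1.
Therefore the largest such d is 4.

d = 4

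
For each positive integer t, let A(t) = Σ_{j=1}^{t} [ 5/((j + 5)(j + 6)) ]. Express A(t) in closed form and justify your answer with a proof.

We claim A(t) = 5t/(6(t + 6)) for all t ≥ 1.
Base case (t = 1): A(1) = 5/42, and the closed form gives 5/42. They agree.
Inductive step: assume the claim holds for t = j, so A(j) = 5j/(6(j + 6)).
Then A(j+1) = A(j) + (5/((j + 6)(j + 7))) = (5j/(6(j + 6))) + (5/((j + 6)(j + 7))).
Simplifying, A(j+1) = 5(j + 1)/(6(j + 7)) = 5(j+1)/(6((j+1) + 6)),
which is the closed form with t = j+1.
By induction, the statement is established for all t ≥ 1.

A(t) = 5t/(6(t + 6))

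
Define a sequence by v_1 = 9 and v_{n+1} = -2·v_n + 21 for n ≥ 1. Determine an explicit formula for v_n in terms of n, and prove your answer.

Computing the first terms: v_1 = 9, v_2 = 3, v_3 = 15. This suggests v_n = -(-2)^n + 7.
For the base case n = 1: the formula gives 9 = 9 = v_1.
Suppose the result is true for n = i, so v_i = -(-2)^i + 7.
Then v_{i+1} = -2·v_i + 21 = -2·(-(-2)^i + 7) + 21 = -(-2)^(i + 1) + 7,
which is the claimed formula at n = i+1.
By the principle of mathematical induction, the result holds for all n ≥ 1.

v_n = -(-2)^n + 7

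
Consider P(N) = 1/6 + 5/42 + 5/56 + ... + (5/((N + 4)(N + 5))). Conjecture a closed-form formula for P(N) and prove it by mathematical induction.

P(N) = N/(N + 5)

We claim P(N) = N/(N + 5) for all N ≥ 1.
When N = 1: P(1) = 1/6, and the closed form gives 1/6. They agree.
Suppose the result is true for N = j, so P(j) = j/(j + 5).
Then P(j+1) = P(j) + (5/((j + 5)(j + 6))) = (j/(j + 5)) + (5/((j + 5)(j + 6))).
Simplifying, P(j+1) = (j + 1)/(j + 6) = (j+1)/((j+1) + 5),
which is the closed form with N = j+1.
This completes the induction.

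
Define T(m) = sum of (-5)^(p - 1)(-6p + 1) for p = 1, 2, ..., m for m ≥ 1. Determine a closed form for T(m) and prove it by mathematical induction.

T(m) = (-5)^m·m

We claim T(m) = (-5)^m·m for all m ≥ 1.
Base step (m = 1): T(1) = -5, and the closed form gives -5. They agree.
Suppose the result is true for m = p, so T(p) = (-5)^p·p.
Then T(p+1) = T(p) + ((-5)^p(-6p - 5)) = ((-5)^p·p) + ((-5)^p(-6p - 5)).
Simplifying, T(p+1) = (-5)^(p + 1)(p + 1) = (-5)^(p+1)·(p+1),
which is the closed form with m = p+1.
By the principle of mathematical induction, the result holds for all m ≥ 1.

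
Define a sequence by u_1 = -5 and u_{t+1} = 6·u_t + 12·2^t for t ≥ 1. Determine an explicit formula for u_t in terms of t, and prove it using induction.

u_t = -3·2^t + 6^(t - 1)

Computing the first terms: u_1 = -5, u_2 = -6, u_3 = 12. This suggests u_t = -3·2^t + 6^(t - 1).
Base step (t = 1): the formula gives -5 = -5 = u_1.
Inductive step: assume the claim holds for t = j, so u_j = -3·2^j + 6^(j - 1).
Then u_{j+1} = 6·u_j + 12·2^j = 6·(-3·2^j + 6^(j - 1)) + 12·2^j = -3·2^(j + 1) + 6^j = -3·2^(j+1) + 6^((j+1) - 1),
which is the claimed formula at t = j+1.
Hence, by induction on t, the claim holds for every t ≥ 1.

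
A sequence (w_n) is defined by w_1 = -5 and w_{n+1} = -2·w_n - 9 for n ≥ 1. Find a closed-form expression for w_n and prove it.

Computing the first terms: w_1 = -5, w_2 = 1, w_3 = -11. This suggests w_n = (-2)^n - 3.
Base step (n = 1): the formula gives -5 = -5 = w_1.
Suppose the result is true for n = m, so w_m = (-2)^m - 3.
Then w_{m+1} = -2·w_m - 9 = -2·((-2)^m - 3) - 9 = (-2)^(m + 1) - 3,
which is the claimed formula at n = m+1.
This completes the induction.

w_n = (-2)^n - 3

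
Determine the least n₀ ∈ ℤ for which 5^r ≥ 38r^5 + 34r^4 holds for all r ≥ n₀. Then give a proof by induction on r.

At r = 9: 1953125 < 2466936, so the inequality fails and n₀ ≥ 10. We prove 5^r ≥ 38r^5 + 34r^4 for all r ≥ 10.
For the base case r = 10: 5^r = 9765625 and 38r^5 + 34r^4 = 4140000, so 9765625 ≥ 4140000.
Inductive step: suppose the statement holds for some k ≥ 10, so 5^k ≥ 38k^5 + 34k^4.
Then 5^(k + 1) = 5·(5^k) ≥ 5·(38k^5 + 34k^4).
Also, for k ≥ 10 we have 5·(38k^5 + 34k^4) ≥ 38(k+1)^5 + 34(k+1)^4, since 5·(38k^5 + 34k^4) − (38(k+1)^5 + 34(k+1)^4) = 152k^5 - 54k^4 - 516k^3 - 584k^2 - 326k - 72, which is nonnegative for all k ≥ 10.
Combining, 5^(k + 1) ≥ 38(k+1)^5 + 34(k+1)^4.
By induction, the statement is established for all r ≥ 10.
Hence the smallest such n₀ is 10.

n₀ = 10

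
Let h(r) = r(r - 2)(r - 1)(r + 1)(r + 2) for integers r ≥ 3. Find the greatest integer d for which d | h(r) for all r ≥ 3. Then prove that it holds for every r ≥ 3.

d = 120

Computing the first values: h(3) = 120 and h(4) = 720; gcd(120, 720) = 120, so d ≤ 120.
We prove 120 | r(r - 2)(r - 1)(r + 1)(r + 2) for all r ≥ 3 by induction on r.
For the base case r = 3: h(3) = 120 = 120·(1), so 120 | h(3).
For the inductive step, assume it holds for an arbitrary m ≥ 3, i.e. 120 | h(m). Then
h(m+1) − h(m) = (m-1)·m·(m+1)·(m+2)·(m+3) − (m-2)·(m-1)·m·(m+1)·(m+2) = (m-1)·m·(m+1)·(m+2)·[(m+3) − (m-2)] = 5·(m-1)·m·(m+1)·(m+2). The product of 4 consecutive integers is divisible by (4)! = 24, so h(m+1) − h(m) is divisible by 5·24 = 120. By the inductive hypothesis 120 | h(m), hence 120 | h(m+1).
This completes the induction.
Therefore the largest such d is 120.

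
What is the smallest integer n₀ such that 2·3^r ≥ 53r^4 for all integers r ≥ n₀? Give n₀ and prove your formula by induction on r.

At r = 12: 1062882 < 1099008, so the inequality fails and n₀ ≥ 13. We prove 2·3^r ≥ 53r^4 for all r ≥ 13.
Base step (r = 13): 2·3^r = 3188646 and 53r^4 = 1513733, so 3188646 ≥ 1513733.
Inductive step: suppose the statement holds for some m ≥ 13, so 2·3^m ≥ 53m^4.
Then 2·3^(m + 1) = 3·(2·3^m) ≥ 3·(53m^4).
Also, for m ≥ 13 we have 3·(53m^4) ≥ 53(m+1)^4, since 3 ≥ (1 + 1/m)^4 for all m ≥ 13.
Combining, 2·3^(m + 1) ≥ 53(m+1)^4.
By the principle of mathematical induction, the result holds for all r ≥ 13.
Hence the smallest such n₀ is 13.

n₀ = 13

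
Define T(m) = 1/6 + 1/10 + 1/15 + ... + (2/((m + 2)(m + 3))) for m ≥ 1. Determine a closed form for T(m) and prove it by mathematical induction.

We claim T(m) = 2m/(3(m + 3)) for all m ≥ 1.
Base step (m = 1): T(1) = 1/6, and the closed form gives 1/6. They agree.
For the inductive step, assume it holds for an arbitrary k ≥ 1, so T(k) = 2k/(3(k + 3)).
Then T(k+1) = T(k) + (2/((k + 3)(k + 4))) = (2k/(3(k + 3))) + (2/((k + 3)(k + 4))).
Simplifying, T(k+1) = 2(k + 1)/(3(k + 4)) = 2(k+1)/(3((k+1) + 3)),
which is the closed form with m = k+1.
Hence, by induction on m, the claim holds for every m ≥ 1.

T(m) = 2m/(3(m + 3))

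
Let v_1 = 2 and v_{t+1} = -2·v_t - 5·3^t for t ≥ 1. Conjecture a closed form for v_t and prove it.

Computing the first terms: v_1 = 2, v_2 = -19, v_3 = -7. This suggests v_t = 5(-2)^(t - 1) - 3^t.
For the base case t = 1: the formula gives 2 = 2 = v_1.
Inductive step: suppose the statement holds for some i ≥ 1, so v_i = 5(-2)^(i - 1) - 3^i.
Then v_{i+1} = -2·v_i - 5·3^i = -2·(5(-2)^(i - 1) - 3^i) - 5·3^i = 5(-2)^i - 3^(i + 1) = 5(-2)^((i+1) - 1) - 3^(i+1),
which is the claimed formula at t = i+1.
By induction, the statement is established for all t ≥ 1.

v_t = 5(-2)^(t - 1) - 3^t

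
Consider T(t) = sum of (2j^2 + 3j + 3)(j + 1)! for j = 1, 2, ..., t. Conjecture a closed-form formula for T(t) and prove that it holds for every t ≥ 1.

We claim T(t) = (2t + 1)(t + 2)! - 2 for all t ≥ 1.
When t = 1: T(1) = 16, and the closed form gives 16. They agree.
Inductive step: suppose the statement holds for some j ≥ 1, so T(j) = (2j + 1)(j + 2)! - 2.
Then T(j+1) = T(j) + ((2j^2 + 7j + 8)(j + 2)!) = ((2j + 1)(j + 2)! - 2) + ((2j^2 + 7j + 8)(j + 2)!).
Simplifying, T(j+1) = (2(j+1) + 1)((j+1) + 2)! - 2,
which is the closed form with t = j+1.
This completes the induction.

T(t) = (2t + 1)(t + 2)! - 2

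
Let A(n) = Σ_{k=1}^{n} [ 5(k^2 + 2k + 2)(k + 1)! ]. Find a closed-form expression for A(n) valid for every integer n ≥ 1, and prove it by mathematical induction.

A(n) = (5n + 5)(n + 2)! - 10

We claim A(n) = (5n + 5)(n + 2)! - 10 for all n ≥ 1.
Base case (n = 1): A(1) = 50, and the closed form gives 50. They agree.
Inductive step: assume the claim holds for n = k, so A(k) = (5k + 5)(k + 2)! - 10.
Then A(k+1) = A(k) + (5(k^2 + 4k + 5)(k + 2)!) = ((5k + 5)(k + 2)! - 10) + (5(k^2 + 4k + 5)(k + 2)!).
Simplifying, A(k+1) = (5(k+1) + 5)((k+1) + 2)! - 10,
which is the closed form with n = k+1.
By the principle of mathematical induction, the result holds for all n ≥ 1.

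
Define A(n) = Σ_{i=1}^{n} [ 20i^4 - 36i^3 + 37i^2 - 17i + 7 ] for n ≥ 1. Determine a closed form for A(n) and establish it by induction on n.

We claim A(n) = n(4n^4 + n^3 + n^2 + n + 4) for all n ≥ 1.
For the base case n = 1: A(1) = 11, and the closed form gives 11. They agree.
For the inductive step, assume it holds for an arbitrary i ≥ 1, so A(i) = i(4i^4 + i^3 + i^2 + i + 4).
Then A(i+1) = A(i) + (20i^4 + 44i^3 + 49i^2 + 29i + 11) = (i(4i^4 + i^3 + i^2 + i + 4)) + (20i^4 + 44i^3 + 49i^2 + 29i + 11).
Simplifying, A(i+1) = (i + 1)(4i^4 + 17i^3 + 28i^2 + 22i + 11) = (i+1)(4(i+1)^4 + (i+1)^3 + (i+1)^2 + (i+1) + 4),
which is the closed form with n = i+1.
By induction, the statement is established for all n ≥ 1.

A(n) = n(4n^4 + n^3 + n^2 + n + 4)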